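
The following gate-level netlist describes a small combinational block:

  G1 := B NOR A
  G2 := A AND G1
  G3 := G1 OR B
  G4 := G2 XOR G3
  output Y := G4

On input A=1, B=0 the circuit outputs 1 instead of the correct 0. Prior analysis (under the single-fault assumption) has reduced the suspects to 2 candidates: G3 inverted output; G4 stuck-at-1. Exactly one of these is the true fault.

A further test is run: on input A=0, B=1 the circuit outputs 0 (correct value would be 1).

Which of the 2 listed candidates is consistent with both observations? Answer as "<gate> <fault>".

Evaluate each candidate on input A=0, B=1:
  G3 inverted output: G1=0, G2=0, G3=0 [inverted output], G4=0 → 0 — matches
  G4 stuck-at-1: G1=0, G2=0, G3=1, G4=1 [stuck-at-1] → 1 — eliminated
Only G3 inverted output reproduces the observed 0.

G3 inverted output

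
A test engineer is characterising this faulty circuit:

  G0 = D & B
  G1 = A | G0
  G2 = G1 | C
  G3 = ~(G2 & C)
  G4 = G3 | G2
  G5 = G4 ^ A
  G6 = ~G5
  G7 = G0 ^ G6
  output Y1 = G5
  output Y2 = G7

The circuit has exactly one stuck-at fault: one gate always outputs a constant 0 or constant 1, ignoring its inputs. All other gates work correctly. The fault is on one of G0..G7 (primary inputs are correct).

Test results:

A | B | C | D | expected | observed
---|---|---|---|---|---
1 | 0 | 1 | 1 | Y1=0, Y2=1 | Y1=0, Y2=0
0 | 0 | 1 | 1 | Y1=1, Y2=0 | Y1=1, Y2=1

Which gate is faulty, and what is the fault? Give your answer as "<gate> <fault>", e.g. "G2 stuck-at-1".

Fault-free values for test 1 (A=1, B=0, C=1, D=1): G0=0, G1=1, G2=1, G3=0, G4=1, G5=0, G6=1, G7=1, giving Y1=0, Y2=1. Observed Y1=0, Y2=0.
Test 1: faults giving observed Y1=0, Y2=0 are {G0 stuck-at-1, G6 stuck-at-0, G7 stuck-at-0}.
Test 2 (A=0, B=0, C=1, D=1): fault-free G0=0, G1=0, G2=1, G3=0, G4=1, G5=1, G6=0, G7=0 → Y1=1, Y2=0; observed Y1=1, Y2=1. Eliminates G6 stuck-at-0, G7 stuck-at-0.
Only G0 stuck-at-1 is consistent with every test.

G0 stuck-at-1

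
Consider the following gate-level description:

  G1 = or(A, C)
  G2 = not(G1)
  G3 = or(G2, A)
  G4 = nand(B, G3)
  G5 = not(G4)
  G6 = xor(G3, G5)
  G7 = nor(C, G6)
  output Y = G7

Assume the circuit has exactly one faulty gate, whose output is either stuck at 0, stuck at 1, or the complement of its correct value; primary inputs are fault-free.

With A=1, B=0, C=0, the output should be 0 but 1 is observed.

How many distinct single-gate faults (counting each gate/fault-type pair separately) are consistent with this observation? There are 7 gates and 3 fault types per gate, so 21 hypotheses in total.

10

Fault-free: G1=1, G2=0, G3=1, G4=1, G5=0, G6=1, G7=0 → 0. Observed 1.
  G1: none of the 3 fault types match ✗
  G2: none of the 3 fault types match ✗
  G3: stuck-at-0, inverted output ✓; others ✗
  G4: stuck-at-0, inverted output ✓; others ✗
  G5: stuck-at-1, inverted output ✓; others ✗
  G6: stuck-at-0, inverted output ✓; others ✗
  G7: stuck-at-1, inverted output ✓; others ✗
Consistent faults: {G3 stuck-at-0, G3 inverted output, G4 stuck-at-0, G4 inverted output, G5 stuck-at-1, G5 inverted output, G6 stuck-at-0, G6 inverted output, G7 stuck-at-1, G7 inverted output} — 10 in all.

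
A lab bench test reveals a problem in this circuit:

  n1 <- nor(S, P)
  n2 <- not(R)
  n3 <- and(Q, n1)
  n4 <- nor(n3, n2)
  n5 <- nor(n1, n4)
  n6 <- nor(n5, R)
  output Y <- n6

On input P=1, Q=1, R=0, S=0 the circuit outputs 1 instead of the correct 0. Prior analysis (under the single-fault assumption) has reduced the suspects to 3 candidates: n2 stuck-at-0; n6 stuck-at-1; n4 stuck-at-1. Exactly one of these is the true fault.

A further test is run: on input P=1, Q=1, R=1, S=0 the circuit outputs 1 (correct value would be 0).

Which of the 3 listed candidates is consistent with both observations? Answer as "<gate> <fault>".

Evaluate each candidate on input P=1, Q=1, R=1, S=0:
  n2 stuck-at-0: n1=0, n2=0 [stuck-at-0], n3=0, n4=1, n5=0, n6=0 → 0 — eliminated
  n6 stuck-at-1: n1=0, n2=0, n3=0, n4=1, n5=0, n6=1 [stuck-at-1] → 1 — matches
  n4 stuck-at-1: n1=0, n2=0, n3=0, n4=1 [stuck-at-1], n5=0, n6=0 → 0 — eliminated
Only n6 stuck-at-1 reproduces the observed 1.

n6 stuck-at-1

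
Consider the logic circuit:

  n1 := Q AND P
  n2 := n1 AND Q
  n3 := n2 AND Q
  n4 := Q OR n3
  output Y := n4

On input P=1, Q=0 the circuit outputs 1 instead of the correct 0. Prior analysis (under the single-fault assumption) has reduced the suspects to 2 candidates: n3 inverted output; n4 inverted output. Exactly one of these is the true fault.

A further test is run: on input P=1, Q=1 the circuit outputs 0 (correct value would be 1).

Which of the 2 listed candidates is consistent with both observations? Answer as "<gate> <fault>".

n4 inverted output

Evaluate each candidate on input P=1, Q=1:
  n3 inverted output: n1=1, n2=1, n3=0 [inverted output], n4=1 → 1 — eliminated
  n4 inverted output: n1=1, n2=1, n3=1, n4=0 [inverted output] → 0 — matches
Only n4 inverted output reproduces the observed 0.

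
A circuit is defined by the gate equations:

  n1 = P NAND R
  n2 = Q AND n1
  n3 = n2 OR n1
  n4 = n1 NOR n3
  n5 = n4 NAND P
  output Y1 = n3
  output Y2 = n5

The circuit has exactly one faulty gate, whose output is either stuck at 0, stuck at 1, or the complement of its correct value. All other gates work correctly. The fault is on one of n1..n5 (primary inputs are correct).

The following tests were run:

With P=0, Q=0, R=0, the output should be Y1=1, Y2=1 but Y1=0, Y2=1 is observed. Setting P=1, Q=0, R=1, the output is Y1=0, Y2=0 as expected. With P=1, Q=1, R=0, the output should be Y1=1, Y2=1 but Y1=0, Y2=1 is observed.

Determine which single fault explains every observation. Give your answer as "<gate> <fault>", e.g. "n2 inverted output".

n3 stuck-at-0

Fault-free values for test 1 (P=0, Q=0, R=0): n1=1, n2=0, n3=1, n4=0, n5=1, giving Y1=1, Y2=1. Observed Y1=0, Y2=1.
Test 1: faults giving observed Y1=0, Y2=1 are {n1 stuck-at-0, n1 inverted output, n3 stuck-at-0, n3 inverted output}.
Test 2 (P=1, Q=0, R=1): fault-free n1=0, n2=0, n3=0, n4=1, n5=0 → Y1=0, Y2=0; observed Y1=0, Y2=0. Eliminates n1 inverted output, n3 inverted output.
Test 3 (P=1, Q=1, R=0): fault-free n1=1, n2=1, n3=1, n4=0, n5=1 → Y1=1, Y2=1; observed Y1=0, Y2=1. Eliminates n1 stuck-at-0.
Only n3 stuck-at-0 is consistent with every test.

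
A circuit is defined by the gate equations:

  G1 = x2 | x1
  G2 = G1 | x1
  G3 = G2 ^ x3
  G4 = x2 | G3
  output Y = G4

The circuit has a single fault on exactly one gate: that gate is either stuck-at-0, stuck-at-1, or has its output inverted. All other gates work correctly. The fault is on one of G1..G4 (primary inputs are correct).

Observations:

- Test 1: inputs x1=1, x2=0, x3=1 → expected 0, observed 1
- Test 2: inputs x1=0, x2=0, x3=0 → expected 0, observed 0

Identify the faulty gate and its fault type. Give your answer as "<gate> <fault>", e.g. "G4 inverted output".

G2 stuck-at-0

Fault-free values for test 1 (x1=1, x2=0, x3=1): G1=1, G2=1, G3=0, G4=0, giving Y=0. Observed 1.
Test 1: faults giving observed 1 are {G2 stuck-at-0, G2 inverted output, G3 stuck-at-1, G3 inverted output, G4 stuck-at-1, G4 inverted output}.
Test 2 (x1=0, x2=0, x3=0): fault-free G1=0, G2=0, G3=0, G4=0 → 0; observed 0. Eliminates G2 inverted output, G3 stuck-at-1, G3 inverted output, G4 stuck-at-1, G4 inverted output.
Only G2 stuck-at-0 is consistent with every test.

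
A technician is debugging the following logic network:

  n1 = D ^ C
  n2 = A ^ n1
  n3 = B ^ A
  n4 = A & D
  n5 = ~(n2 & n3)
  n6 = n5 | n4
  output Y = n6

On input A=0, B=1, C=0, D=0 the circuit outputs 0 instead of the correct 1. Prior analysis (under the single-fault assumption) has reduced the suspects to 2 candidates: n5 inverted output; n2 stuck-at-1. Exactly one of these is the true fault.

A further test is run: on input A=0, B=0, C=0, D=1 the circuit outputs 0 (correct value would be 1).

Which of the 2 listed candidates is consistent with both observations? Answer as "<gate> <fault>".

n5 inverted output

Evaluate each candidate on input A=0, B=0, C=0, D=1:
  n5 inverted output: n1=1, n2=1, n3=0, n4=0, n5=0 [inverted output], n6=0 → 0 — matches
  n2 stuck-at-1: n1=1, n2=1 [stuck-at-1], n3=0, n4=0, n5=1, n6=1 → 1 — eliminated
Only n5 inverted output reproduces the observed 0.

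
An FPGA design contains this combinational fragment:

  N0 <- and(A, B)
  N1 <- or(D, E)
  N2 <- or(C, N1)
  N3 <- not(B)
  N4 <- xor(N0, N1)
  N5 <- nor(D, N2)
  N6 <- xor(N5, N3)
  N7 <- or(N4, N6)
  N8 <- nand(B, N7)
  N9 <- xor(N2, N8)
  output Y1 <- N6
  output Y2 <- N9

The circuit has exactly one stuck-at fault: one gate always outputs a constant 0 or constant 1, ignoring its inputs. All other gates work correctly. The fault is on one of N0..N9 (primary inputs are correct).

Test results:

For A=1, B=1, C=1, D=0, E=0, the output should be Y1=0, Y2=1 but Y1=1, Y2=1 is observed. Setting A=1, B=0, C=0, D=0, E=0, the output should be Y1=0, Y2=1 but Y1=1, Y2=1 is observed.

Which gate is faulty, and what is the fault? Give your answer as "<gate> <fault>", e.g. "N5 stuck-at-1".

N6 stuck-at-1

Fault-free values for test 1 (A=1, B=1, C=1, D=0, E=0): N0=1, N1=0, N2=1, N3=0, N4=1, N5=0, N6=0, N7=1, N8=0, N9=1, giving Y1=0, Y2=1. Observed Y1=1, Y2=1.
Test 1: faults giving observed Y1=1, Y2=1 are {N3 stuck-at-1, N5 stuck-at-1, N6 stuck-at-1}.
Test 2 (A=1, B=0, C=0, D=0, E=0): fault-free N0=0, N1=0, N2=0, N3=1, N4=0, N5=1, N6=0, N7=0, N8=1, N9=1 → Y1=0, Y2=1; observed Y1=1, Y2=1. Eliminates N3 stuck-at-1, N5 stuck-at-1.
Only N6 stuck-at-1 is consistent with every test.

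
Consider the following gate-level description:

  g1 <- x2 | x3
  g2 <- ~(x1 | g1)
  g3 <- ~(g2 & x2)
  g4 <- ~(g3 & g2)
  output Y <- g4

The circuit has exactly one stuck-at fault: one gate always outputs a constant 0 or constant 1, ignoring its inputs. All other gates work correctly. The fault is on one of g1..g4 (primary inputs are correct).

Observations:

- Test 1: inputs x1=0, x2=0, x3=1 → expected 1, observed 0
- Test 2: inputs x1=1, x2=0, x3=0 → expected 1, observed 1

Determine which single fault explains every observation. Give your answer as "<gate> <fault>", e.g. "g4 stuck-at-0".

g1 stuck-at-0

Fault-free values for test 1 (x1=0, x2=0, x3=1): g1=1, g2=0, g3=1, g4=1, giving Y=1. Observed 0.
Test 1: faults giving observed 0 are {g1 stuck-at-0, g2 stuck-at-1, g4 stuck-at-0}.
Test 2 (x1=1, x2=0, x3=0): fault-free g1=0, g2=0, g3=1, g4=1 → 1; observed 1. Eliminates g2 stuck-at-1, g4 stuck-at-0.
Only g1 stuck-at-0 is consistent with every test.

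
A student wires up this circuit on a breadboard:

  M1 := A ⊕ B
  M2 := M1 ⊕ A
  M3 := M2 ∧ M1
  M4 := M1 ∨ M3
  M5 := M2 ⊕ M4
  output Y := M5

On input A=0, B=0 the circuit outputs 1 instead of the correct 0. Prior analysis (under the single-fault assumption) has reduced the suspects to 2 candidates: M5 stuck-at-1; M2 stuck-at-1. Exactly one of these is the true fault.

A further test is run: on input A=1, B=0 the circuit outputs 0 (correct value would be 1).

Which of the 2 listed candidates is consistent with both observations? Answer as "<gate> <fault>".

M2 stuck-at-1

Evaluate each candidate on input A=1, B=0:
  M5 stuck-at-1: M1=1, M2=0, M3=0, M4=1, M5=1 [stuck-at-1] → 1 — eliminated
  M2 stuck-at-1: M1=1, M2=1 [stuck-at-1], M3=1, M4=1, M5=0 → 0 — matches
Only M2 stuck-at-1 reproduces the observed 0.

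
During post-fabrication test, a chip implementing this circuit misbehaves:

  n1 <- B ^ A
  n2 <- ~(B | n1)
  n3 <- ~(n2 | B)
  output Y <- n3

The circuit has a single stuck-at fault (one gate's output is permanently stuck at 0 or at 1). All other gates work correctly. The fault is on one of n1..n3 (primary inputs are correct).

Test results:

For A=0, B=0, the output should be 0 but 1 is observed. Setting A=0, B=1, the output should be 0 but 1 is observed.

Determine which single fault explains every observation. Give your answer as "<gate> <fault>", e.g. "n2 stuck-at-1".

Fault-free values for test 1 (A=0, B=0): n1=0, n2=1, n3=0, giving Y=0. Observed 1.
Test 1: faults giving observed 1 are {n1 stuck-at-1, n2 stuck-at-0, n3 stuck-at-1}.
Test 2 (A=0, B=1): fault-free n1=1, n2=0, n3=0 → 0; observed 1. Eliminates n1 stuck-at-1, n2 stuck-at-0.
Only n3 stuck-at-1 is consistent with every test.

n3 stuck-at-1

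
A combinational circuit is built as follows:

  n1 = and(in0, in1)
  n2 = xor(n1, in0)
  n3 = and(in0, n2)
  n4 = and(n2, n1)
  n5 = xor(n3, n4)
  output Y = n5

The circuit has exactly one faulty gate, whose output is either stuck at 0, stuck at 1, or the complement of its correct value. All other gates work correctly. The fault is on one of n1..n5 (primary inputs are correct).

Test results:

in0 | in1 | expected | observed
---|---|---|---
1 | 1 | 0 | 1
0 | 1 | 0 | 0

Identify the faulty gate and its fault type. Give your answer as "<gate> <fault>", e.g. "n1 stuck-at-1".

n1 stuck-at-0

Fault-free values for test 1 (in0=1, in1=1): n1=1, n2=0, n3=0, n4=0, n5=0, giving Y=0. Observed 1.
Test 1: faults giving observed 1 are {n1 stuck-at-0, n1 inverted output, n3 stuck-at-1, n3 inverted output, n4 stuck-at-1, n4 inverted output, n5 stuck-at-1, n5 inverted output}.
Test 2 (in0=0, in1=1): fault-free n1=0, n2=0, n3=0, n4=0, n5=0 → 0; observed 0. Eliminates n1 inverted output, n3 stuck-at-1, n3 inverted output, n4 stuck-at-1, n4 inverted output, n5 stuck-at-1, n5 inverted output.
Only n1 stuck-at-0 is consistent with every test.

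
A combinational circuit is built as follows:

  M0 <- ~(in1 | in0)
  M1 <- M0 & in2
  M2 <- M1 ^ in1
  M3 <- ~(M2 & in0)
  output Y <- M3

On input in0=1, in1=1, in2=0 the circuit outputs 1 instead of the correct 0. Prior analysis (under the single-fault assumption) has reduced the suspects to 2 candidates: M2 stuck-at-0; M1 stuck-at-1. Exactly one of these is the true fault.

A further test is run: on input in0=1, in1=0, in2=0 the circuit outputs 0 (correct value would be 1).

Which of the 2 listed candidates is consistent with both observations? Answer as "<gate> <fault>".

M1 stuck-at-1

Evaluate each candidate on input in0=1, in1=0, in2=0:
  M2 stuck-at-0: M0=0, M1=0, M2=0 [stuck-at-0], M3=1 → 1 — eliminated
  M1 stuck-at-1: M0=0, M1=1 [stuck-at-1], M2=1, M3=0 → 0 — matches
Only M1 stuck-at-1 reproduces the observed 0.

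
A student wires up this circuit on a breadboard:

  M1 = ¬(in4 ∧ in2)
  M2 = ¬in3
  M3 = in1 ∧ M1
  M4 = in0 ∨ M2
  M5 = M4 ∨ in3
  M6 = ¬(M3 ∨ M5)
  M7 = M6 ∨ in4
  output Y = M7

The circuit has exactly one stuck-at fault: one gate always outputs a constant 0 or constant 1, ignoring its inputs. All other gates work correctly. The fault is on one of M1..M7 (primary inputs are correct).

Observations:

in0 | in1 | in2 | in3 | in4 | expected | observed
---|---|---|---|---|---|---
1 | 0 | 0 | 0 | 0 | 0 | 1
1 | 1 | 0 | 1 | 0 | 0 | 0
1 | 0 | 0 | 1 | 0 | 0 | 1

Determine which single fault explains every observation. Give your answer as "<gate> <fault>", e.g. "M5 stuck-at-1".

Fault-free values for test 1 (in0=1, in1=0, in2=0, in3=0, in4=0): M1=1, M2=1, M3=0, M4=1, M5=1, M6=0, M7=0, giving Y=0. Observed 1.
Test 1: faults giving observed 1 are {M4 stuck-at-0, M5 stuck-at-0, M6 stuck-at-1, M7 stuck-at-1}.
Test 2 (in0=1, in1=1, in2=0, in3=1, in4=0): fault-free M1=1, M2=0, M3=1, M4=1, M5=1, M6=0, M7=0 → 0; observed 0. Eliminates M6 stuck-at-1, M7 stuck-at-1.
Test 3 (in0=1, in1=0, in2=0, in3=1, in4=0): fault-free M1=1, M2=0, M3=0, M4=1, M5=1, M6=0, M7=0 → 0; observed 1. Eliminates M4 stuck-at-0.
Only M5 stuck-at-0 is consistent with every test.

M5 stuck-at-0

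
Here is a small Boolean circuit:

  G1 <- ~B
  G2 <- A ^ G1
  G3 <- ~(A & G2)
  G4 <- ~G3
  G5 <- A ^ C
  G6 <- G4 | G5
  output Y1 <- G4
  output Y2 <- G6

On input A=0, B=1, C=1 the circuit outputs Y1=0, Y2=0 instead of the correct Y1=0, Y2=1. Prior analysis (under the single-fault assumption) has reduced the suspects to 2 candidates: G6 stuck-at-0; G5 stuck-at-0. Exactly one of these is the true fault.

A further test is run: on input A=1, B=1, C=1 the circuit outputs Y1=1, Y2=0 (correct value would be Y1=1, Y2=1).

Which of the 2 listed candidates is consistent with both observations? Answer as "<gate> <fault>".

G6 stuck-at-0

Evaluate each candidate on input A=1, B=1, C=1:
  G6 stuck-at-0: G1=0, G2=1, G3=0, G4=1, G5=0, G6=0 [stuck-at-0] → Y1=1, Y2=0 — matches
  G5 stuck-at-0: G1=0, G2=1, G3=0, G4=1, G5=0 [stuck-at-0], G6=1 → Y1=1, Y2=1 — eliminated
Only G6 stuck-at-0 reproduces the observed Y1=1, Y2=0.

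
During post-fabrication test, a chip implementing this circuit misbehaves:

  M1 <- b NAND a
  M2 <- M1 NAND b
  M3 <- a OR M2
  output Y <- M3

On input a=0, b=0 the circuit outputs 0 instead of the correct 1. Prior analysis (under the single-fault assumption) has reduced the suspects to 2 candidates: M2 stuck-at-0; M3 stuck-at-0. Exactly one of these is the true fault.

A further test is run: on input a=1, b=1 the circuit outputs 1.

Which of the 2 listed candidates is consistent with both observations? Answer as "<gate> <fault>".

Evaluate each candidate on input a=1, b=1:
  M2 stuck-at-0: M1=0, M2=0 [stuck-at-0], M3=1 → 1 — matches
  M3 stuck-at-0: M1=0, M2=1, M3=0 [stuck-at-0] → 0 — eliminated
Only M2 stuck-at-0 reproduces the observed 1.

M2 stuck-at-0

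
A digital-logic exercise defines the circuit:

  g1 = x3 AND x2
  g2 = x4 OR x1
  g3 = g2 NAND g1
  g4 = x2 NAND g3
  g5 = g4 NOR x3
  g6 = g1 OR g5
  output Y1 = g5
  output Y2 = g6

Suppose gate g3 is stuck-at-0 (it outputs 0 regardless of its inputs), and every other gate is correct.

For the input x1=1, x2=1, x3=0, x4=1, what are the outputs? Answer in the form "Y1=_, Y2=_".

Propagate with g3 forced: g1=0, g2=1, g3=0 [stuck-at-0], g4=1, g5=0, g6=0.
So the outputs are Y1=0, Y2=0. (Without the fault they would be Y1=1, Y2=1.)

Y1=0, Y2=0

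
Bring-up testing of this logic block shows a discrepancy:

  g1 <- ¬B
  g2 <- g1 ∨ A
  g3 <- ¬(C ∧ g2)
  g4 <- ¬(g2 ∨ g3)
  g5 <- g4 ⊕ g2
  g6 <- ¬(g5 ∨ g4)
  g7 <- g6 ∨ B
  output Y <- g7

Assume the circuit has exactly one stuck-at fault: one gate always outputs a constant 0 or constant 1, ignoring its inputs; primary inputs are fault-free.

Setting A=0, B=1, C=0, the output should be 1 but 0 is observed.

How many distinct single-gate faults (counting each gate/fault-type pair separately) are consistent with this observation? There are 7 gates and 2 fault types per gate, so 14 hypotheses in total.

1

Fault-free: g1=0, g2=0, g3=1, g4=0, g5=0, g6=1, g7=1 → 1. Observed 0.
  g1 stuck-at-0: output 1 ✗
  g1 stuck-at-1: output 1 ✗
  g2 stuck-at-0: output 1 ✗
  g2 stuck-at-1: output 1 ✗
  g3 stuck-at-0: output 1 ✗
  g3 stuck-at-1: output 1 ✗
  g4 stuck-at-0: output 1 ✗
  g4 stuck-at-1: output 1 ✗
  g5 stuck-at-0: output 1 ✗
  g5 stuck-at-1: output 1 ✗
  g6 stuck-at-0: output 1 ✗
  g6 stuck-at-1: output 1 ✗
  g7 stuck-at-0: output 0 ✓
  g7 stuck-at-1: output 1 ✗
Consistent faults: {g7 stuck-at-0} — 1 in all.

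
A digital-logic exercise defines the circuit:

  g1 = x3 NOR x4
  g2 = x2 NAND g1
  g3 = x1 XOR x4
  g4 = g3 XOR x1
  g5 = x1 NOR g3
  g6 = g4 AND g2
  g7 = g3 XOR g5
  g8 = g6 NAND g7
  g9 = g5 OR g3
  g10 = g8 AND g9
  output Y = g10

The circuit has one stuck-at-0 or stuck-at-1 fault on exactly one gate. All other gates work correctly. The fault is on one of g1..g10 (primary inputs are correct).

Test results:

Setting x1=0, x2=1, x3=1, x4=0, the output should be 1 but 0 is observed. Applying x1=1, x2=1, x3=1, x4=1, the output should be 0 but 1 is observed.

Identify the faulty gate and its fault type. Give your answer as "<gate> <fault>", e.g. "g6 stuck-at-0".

g3 stuck-at-1

Fault-free values for test 1 (x1=0, x2=1, x3=1, x4=0): g1=0, g2=1, g3=0, g4=0, g5=1, g6=0, g7=1, g8=1, g9=1, g10=1, giving Y=1. Observed 0.
Test 1: faults giving observed 0 are {g3 stuck-at-1, g4 stuck-at-1, g5 stuck-at-0, g6 stuck-at-1, g8 stuck-at-0, g9 stuck-at-0, g10 stuck-at-0}.
Test 2 (x1=1, x2=1, x3=1, x4=1): fault-free g1=0, g2=1, g3=0, g4=1, g5=0, g6=1, g7=0, g8=1, g9=0, g10=0 → 0; observed 1. Eliminates g4 stuck-at-1, g5 stuck-at-0, g6 stuck-at-1, g8 stuck-at-0, g9 stuck-at-0, g10 stuck-at-0.
Only g3 stuck-at-1 is consistent with every test.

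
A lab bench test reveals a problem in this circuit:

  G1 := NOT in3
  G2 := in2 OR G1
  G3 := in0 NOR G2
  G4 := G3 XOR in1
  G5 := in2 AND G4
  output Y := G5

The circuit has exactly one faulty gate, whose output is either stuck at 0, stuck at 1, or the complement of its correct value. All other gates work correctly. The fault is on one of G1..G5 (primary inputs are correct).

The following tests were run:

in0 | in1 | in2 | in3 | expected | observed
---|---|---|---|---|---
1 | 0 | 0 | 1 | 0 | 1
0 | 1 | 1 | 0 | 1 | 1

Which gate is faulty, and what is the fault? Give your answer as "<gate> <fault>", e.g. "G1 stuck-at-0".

Fault-free values for test 1 (in0=1, in1=0, in2=0, in3=1): G1=0, G2=0, G3=0, G4=0, G5=0, giving Y=0. Observed 1.
Test 1: faults giving observed 1 are {G5 stuck-at-1, G5 inverted output}.
Test 2 (in0=0, in1=1, in2=1, in3=0): fault-free G1=1, G2=1, G3=0, G4=1, G5=1 → 1; observed 1. Eliminates G5 inverted output.
Only G5 stuck-at-1 is consistent with every test.

G5 stuck-at-1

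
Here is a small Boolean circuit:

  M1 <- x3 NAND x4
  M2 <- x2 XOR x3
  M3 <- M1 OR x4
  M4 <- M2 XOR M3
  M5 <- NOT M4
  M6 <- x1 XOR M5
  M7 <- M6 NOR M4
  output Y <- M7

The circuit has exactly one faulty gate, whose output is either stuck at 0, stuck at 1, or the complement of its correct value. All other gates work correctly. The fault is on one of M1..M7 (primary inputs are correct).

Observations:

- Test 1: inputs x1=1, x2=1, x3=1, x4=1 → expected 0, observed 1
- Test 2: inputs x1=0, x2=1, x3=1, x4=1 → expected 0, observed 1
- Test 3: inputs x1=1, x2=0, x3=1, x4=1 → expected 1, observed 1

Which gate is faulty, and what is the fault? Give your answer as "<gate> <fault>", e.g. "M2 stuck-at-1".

M7 stuck-at-1

Fault-free values for test 1 (x1=1, x2=1, x3=1, x4=1): M1=0, M2=0, M3=1, M4=1, M5=0, M6=1, M7=0, giving Y=0. Observed 1.
Test 1: faults giving observed 1 are {M2 stuck-at-1, M2 inverted output, M3 stuck-at-0, M3 inverted output, M4 stuck-at-0, M4 inverted output, M7 stuck-at-1, M7 inverted output}.
Test 2 (x1=0, x2=1, x3=1, x4=1): fault-free M1=0, M2=0, M3=1, M4=1, M5=0, M6=0, M7=0 → 0; observed 1. Eliminates M2 stuck-at-1, M2 inverted output, M3 stuck-at-0, M3 inverted output, M4 stuck-at-0, M4 inverted output.
Test 3 (x1=1, x2=0, x3=1, x4=1): fault-free M1=0, M2=1, M3=1, M4=0, M5=1, M6=0, M7=1 → 1; observed 1. Eliminates M7 inverted output.
Only M7 stuck-at-1 is consistent with every test.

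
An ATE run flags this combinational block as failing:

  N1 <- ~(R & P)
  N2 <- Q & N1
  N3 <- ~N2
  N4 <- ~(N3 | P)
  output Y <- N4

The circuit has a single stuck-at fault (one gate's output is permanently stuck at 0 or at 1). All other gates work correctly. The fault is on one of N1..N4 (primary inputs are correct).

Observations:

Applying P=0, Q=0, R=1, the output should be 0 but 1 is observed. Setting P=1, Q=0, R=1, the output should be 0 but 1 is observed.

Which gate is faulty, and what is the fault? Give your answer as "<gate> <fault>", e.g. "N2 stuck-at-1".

N4 stuck-at-1

Fault-free values for test 1 (P=0, Q=0, R=1): N1=1, N2=0, N3=1, N4=0, giving Y=0. Observed 1.
Test 1: faults giving observed 1 are {N2 stuck-at-1, N3 stuck-at-0, N4 stuck-at-1}.
Test 2 (P=1, Q=0, R=1): fault-free N1=0, N2=0, N3=1, N4=0 → 0; observed 1. Eliminates N2 stuck-at-1, N3 stuck-at-0.
Only N4 stuck-at-1 is consistent with every test.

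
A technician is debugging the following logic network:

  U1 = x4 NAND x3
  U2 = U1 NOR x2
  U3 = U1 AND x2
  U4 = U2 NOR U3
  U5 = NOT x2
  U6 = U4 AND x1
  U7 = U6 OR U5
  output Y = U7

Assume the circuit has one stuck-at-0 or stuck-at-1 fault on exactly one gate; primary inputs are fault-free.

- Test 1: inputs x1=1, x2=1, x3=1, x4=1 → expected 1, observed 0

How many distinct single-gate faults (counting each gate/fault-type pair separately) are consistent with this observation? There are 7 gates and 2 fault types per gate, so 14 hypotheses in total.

6

Fault-free: U1=0, U2=0, U3=0, U4=1, U5=0, U6=1, U7=1 → 1. Observed 0.
  U1 stuck-at-0: output 1 ✗
  U1 stuck-at-1: output 0 ✓
  U2 stuck-at-0: output 1 ✗
  U2 stuck-at-1: output 0 ✓
  U3 stuck-at-0: output 1 ✗
  U3 stuck-at-1: output 0 ✓
  U4 stuck-at-0: output 0 ✓
  U4 stuck-at-1: output 1 ✗
  U5 stuck-at-0: output 1 ✗
  U5 stuck-at-1: output 1 ✗
  U6 stuck-at-0: output 0 ✓
  U6 stuck-at-1: output 1 ✗
  U7 stuck-at-0: output 0 ✓
  U7 stuck-at-1: output 1 ✗
Consistent faults: {U1 stuck-at-1, U2 stuck-at-1, U3 stuck-at-1, U4 stuck-at-0, U6 stuck-at-0, U7 stuck-at-0} — 6 in all.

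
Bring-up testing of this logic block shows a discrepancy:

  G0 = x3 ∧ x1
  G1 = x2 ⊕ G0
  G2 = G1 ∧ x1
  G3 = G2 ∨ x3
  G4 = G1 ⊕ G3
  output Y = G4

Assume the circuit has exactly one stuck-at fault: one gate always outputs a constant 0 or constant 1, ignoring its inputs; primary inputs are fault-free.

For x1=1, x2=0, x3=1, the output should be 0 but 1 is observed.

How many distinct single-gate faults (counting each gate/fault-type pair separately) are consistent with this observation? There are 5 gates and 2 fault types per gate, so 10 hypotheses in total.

4

Fault-free: G0=1, G1=1, G2=1, G3=1, G4=0 → 0. Observed 1.
  G0 stuck-at-0: output 1 ✓
  G0 stuck-at-1: output 0 ✗
  G1 stuck-at-0: output 1 ✓
  G1 stuck-at-1: output 0 ✗
  G2 stuck-at-0: output 0 ✗
  G2 stuck-at-1: output 0 ✗
  G3 stuck-at-0: output 1 ✓
  G3 stuck-at-1: output 0 ✗
  G4 stuck-at-0: output 0 ✗
  G4 stuck-at-1: output 1 ✓
Consistent faults: {G0 stuck-at-0, G1 stuck-at-0, G3 stuck-at-0, G4 stuck-at-1} — 4 in all.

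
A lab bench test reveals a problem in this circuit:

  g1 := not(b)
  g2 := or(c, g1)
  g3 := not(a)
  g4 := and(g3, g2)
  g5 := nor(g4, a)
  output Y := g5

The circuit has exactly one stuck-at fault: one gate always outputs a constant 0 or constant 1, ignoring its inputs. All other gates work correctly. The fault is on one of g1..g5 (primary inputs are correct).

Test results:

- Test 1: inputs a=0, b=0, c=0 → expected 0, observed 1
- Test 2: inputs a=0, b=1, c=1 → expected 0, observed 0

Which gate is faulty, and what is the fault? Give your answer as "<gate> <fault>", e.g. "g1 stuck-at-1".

Fault-free values for test 1 (a=0, b=0, c=0): g1=1, g2=1, g3=1, g4=1, g5=0, giving Y=0. Observed 1.
Test 1: faults giving observed 1 are {g1 stuck-at-0, g2 stuck-at-0, g3 stuck-at-0, g4 stuck-at-0, g5 stuck-at-1}.
Test 2 (a=0, b=1, c=1): fault-free g1=0, g2=1, g3=1, g4=1, g5=0 → 0; observed 0. Eliminates g2 stuck-at-0, g3 stuck-at-0, g4 stuck-at-0, g5 stuck-at-1.
Only g1 stuck-at-0 is consistent with every test.

g1 stuck-at-0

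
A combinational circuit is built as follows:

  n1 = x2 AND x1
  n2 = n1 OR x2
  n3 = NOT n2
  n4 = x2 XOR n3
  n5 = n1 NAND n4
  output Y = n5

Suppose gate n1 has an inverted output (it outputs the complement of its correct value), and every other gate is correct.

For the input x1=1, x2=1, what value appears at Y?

1

Propagate with n1 forced: n1=0 [inverted output], n2=1, n3=0, n4=1, n5=1.
So Y = 1. (Without the fault it would be 0.)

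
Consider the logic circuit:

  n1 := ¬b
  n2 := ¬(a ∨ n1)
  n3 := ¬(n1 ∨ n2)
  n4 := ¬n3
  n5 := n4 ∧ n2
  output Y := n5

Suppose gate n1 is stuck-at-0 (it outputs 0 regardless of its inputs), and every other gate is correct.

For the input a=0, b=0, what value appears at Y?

Propagate with n1 forced: n1=0 [stuck-at-0], n2=1, n3=0, n4=1, n5=1.
So Y = 1. (Without the fault it would be 0.)

1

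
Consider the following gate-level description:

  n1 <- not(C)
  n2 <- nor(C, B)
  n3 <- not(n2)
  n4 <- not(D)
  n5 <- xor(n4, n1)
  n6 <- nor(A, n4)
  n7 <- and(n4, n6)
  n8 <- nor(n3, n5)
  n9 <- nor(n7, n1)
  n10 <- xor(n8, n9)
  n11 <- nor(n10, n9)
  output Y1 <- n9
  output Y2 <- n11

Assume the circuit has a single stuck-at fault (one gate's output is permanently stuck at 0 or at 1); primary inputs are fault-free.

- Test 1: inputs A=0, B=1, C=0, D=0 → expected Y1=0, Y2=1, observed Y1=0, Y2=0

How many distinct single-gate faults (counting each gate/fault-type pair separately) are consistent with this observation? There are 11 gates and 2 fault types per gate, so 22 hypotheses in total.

5

Fault-free: n1=1, n2=0, n3=1, n4=1, n5=0, n6=0, n7=0, n8=0, n9=0, n10=0, n11=1 → Y1=0, Y2=1. Observed Y1=0, Y2=0.
  n1: none of the 2 fault types match ✗
  n2: stuck-at-1 ✓; others ✗
  n3: stuck-at-0 ✓; others ✗
  n4: none of the 2 fault types match ✗
  n5: none of the 2 fault types match ✗
  n6: none of the 2 fault types match ✗
  n7: none of the 2 fault types match ✗
  n8: stuck-at-1 ✓; others ✗
  n9: none of the 2 fault types match ✗
  n10: stuck-at-1 ✓; others ✗
  n11: stuck-at-0 ✓; others ✗
Consistent faults: {n2 stuck-at-1, n3 stuck-at-0, n8 stuck-at-1, n10 stuck-at-1, n11 stuck-at-0} — 5 in all.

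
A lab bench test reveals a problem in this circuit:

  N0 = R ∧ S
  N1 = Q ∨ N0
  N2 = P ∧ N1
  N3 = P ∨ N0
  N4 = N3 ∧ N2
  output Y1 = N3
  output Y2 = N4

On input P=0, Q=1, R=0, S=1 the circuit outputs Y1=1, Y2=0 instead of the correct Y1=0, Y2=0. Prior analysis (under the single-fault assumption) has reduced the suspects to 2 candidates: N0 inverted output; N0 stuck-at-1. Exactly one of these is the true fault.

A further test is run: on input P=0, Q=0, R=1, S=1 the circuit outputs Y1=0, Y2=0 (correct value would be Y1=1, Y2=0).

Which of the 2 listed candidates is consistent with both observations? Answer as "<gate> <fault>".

Evaluate each candidate on input P=0, Q=0, R=1, S=1:
  N0 inverted output: N0=0 [inverted output], N1=0, N2=0, N3=0, N4=0 → Y1=0, Y2=0 — matches
  N0 stuck-at-1: N0=1 [stuck-at-1], N1=1, N2=0, N3=1, N4=0 → Y1=1, Y2=0 — eliminated
Only N0 inverted output reproduces the observed Y1=0, Y2=0.

N0 inverted output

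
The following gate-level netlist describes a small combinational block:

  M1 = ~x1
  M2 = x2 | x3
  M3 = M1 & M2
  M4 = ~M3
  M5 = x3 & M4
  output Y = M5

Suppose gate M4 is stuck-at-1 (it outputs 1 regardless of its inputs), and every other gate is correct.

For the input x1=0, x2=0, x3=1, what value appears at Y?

1

Propagate with M4 forced: M1=1, M2=1, M3=1, M4=1 [stuck-at-1], M5=1.
So Y = 1. (Without the fault it would be 0.)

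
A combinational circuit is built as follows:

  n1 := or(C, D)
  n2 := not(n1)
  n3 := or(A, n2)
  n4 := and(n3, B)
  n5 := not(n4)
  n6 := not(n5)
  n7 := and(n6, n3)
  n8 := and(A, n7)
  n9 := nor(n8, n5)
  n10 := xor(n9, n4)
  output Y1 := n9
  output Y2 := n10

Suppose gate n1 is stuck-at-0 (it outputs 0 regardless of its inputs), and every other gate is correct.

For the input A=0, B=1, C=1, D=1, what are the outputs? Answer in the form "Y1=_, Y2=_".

Y1=1, Y2=0

Propagate with n1 forced: n1=0 [stuck-at-0], n2=1, n3=1, n4=1, n5=0, n6=1, n7=1, n8=0, n9=1, n10=0.
So the outputs are Y1=1, Y2=0. (Without the fault they would be Y1=0, Y2=0.)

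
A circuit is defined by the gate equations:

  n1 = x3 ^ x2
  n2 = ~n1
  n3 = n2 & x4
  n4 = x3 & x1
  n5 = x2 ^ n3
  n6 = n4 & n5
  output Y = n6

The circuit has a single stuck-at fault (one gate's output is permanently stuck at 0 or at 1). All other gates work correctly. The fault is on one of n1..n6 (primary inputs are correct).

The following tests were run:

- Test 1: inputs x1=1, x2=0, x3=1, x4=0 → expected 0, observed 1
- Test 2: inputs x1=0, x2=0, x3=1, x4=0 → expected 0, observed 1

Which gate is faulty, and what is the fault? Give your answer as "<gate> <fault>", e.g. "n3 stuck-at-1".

Fault-free values for test 1 (x1=1, x2=0, x3=1, x4=0): n1=1, n2=0, n3=0, n4=1, n5=0, n6=0, giving Y=0. Observed 1.
Test 1: faults giving observed 1 are {n3 stuck-at-1, n5 stuck-at-1, n6 stuck-at-1}.
Test 2 (x1=0, x2=0, x3=1, x4=0): fault-free n1=1, n2=0, n3=0, n4=0, n5=0, n6=0 → 0; observed 1. Eliminates n3 stuck-at-1, n5 stuck-at-1.
Only n6 stuck-at-1 is consistent with every test.

n6 stuck-at-1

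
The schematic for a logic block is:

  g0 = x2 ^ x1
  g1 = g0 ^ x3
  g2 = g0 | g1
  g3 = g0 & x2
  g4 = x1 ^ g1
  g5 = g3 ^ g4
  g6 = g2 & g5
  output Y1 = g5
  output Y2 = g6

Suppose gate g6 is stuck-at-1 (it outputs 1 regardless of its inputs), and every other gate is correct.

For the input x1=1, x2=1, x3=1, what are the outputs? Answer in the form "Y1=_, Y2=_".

Y1=0, Y2=1

Propagate with g6 forced: g0=0, g1=1, g2=1, g3=0, g4=0, g5=0, g6=1 [stuck-at-1].
So the outputs are Y1=0, Y2=1. (Without the fault they would be Y1=0, Y2=0.)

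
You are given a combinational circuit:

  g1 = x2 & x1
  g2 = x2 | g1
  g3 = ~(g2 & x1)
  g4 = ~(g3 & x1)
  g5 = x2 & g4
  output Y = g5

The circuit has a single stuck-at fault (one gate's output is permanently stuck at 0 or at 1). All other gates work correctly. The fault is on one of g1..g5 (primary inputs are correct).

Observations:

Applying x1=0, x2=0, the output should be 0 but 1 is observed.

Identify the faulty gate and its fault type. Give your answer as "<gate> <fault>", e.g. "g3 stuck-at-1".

g5 stuck-at-1

Fault-free values for test 1 (x1=0, x2=0): g1=0, g2=0, g3=1, g4=1, g5=0, giving Y=0. Observed 1.
Test 1: faults giving observed 1 are {g5 stuck-at-1}.
Only g5 stuck-at-1 is consistent with every test.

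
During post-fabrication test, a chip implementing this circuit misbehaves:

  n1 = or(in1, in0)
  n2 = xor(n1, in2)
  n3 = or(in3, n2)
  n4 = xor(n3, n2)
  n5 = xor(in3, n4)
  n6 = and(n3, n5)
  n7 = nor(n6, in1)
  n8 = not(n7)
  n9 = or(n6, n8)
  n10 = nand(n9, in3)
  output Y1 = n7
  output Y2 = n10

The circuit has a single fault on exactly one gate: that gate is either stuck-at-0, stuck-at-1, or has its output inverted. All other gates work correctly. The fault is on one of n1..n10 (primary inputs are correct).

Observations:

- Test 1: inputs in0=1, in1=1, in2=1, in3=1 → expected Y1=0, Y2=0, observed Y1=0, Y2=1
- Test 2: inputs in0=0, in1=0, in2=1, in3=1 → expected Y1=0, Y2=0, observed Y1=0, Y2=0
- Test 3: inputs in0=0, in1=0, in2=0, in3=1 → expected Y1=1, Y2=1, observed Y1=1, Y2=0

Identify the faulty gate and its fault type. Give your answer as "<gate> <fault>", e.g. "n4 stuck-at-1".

Fault-free values for test 1 (in0=1, in1=1, in2=1, in3=1): n1=1, n2=0, n3=1, n4=1, n5=0, n6=0, n7=0, n8=1, n9=1, n10=0, giving Y1=0, Y2=0. Observed Y1=0, Y2=1.
Test 1: faults giving observed Y1=0, Y2=1 are {n8 stuck-at-0, n8 inverted output, n9 stuck-at-0, n9 inverted output, n10 stuck-at-1, n10 inverted output}.
Test 2 (in0=0, in1=0, in2=1, in3=1): fault-free n1=0, n2=1, n3=1, n4=0, n5=1, n6=1, n7=0, n8=1, n9=1, n10=0 → Y1=0, Y2=0; observed Y1=0, Y2=0. Eliminates n9 stuck-at-0, n9 inverted output, n10 stuck-at-1, n10 inverted output.
Test 3 (in0=0, in1=0, in2=0, in3=1): fault-free n1=0, n2=0, n3=1, n4=1, n5=0, n6=0, n7=1, n8=0, n9=0, n10=1 → Y1=1, Y2=1; observed Y1=1, Y2=0. Eliminates n8 stuck-at-0.
Only n8 inverted output is consistent with every test.

n8 inverted output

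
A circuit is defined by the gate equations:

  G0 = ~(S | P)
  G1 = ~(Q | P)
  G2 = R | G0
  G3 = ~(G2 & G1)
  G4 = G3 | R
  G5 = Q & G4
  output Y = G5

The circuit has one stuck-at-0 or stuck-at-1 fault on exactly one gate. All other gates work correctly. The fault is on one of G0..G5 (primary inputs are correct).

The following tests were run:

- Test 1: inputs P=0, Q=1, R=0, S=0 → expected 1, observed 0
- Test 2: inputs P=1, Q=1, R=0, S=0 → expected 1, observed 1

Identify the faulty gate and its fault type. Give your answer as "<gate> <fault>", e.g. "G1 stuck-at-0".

G1 stuck-at-1

Fault-free values for test 1 (P=0, Q=1, R=0, S=0): G0=1, G1=0, G2=1, G3=1, G4=1, G5=1, giving Y=1. Observed 0.
Test 1: faults giving observed 0 are {G1 stuck-at-1, G3 stuck-at-0, G4 stuck-at-0, G5 stuck-at-0}.
Test 2 (P=1, Q=1, R=0, S=0): fault-free G0=0, G1=0, G2=0, G3=1, G4=1, G5=1 → 1; observed 1. Eliminates G3 stuck-at-0, G4 stuck-at-0, G5 stuck-at-0.
Only G1 stuck-at-1 is consistent with every test.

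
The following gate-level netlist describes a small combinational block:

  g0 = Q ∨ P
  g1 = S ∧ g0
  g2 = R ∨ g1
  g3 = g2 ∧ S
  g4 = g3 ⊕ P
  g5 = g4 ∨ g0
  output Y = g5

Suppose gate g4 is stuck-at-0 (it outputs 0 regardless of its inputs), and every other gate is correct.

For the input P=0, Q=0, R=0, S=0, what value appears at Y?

Propagate with g4 forced: g0=0, g1=0, g2=0, g3=0, g4=0 [stuck-at-0], g5=0.
So Y = 0. (Same as the fault-free value — the fault is masked on this input.)

0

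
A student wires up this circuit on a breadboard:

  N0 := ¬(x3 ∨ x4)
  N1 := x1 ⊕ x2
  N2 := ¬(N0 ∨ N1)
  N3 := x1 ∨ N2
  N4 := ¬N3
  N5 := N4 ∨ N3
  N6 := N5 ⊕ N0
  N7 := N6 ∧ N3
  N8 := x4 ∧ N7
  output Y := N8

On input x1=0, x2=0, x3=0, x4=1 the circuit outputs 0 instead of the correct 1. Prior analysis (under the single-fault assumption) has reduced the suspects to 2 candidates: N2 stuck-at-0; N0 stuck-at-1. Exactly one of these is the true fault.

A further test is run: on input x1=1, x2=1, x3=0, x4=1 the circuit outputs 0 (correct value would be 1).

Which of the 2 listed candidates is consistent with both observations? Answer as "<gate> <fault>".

Evaluate each candidate on input x1=1, x2=1, x3=0, x4=1:
  N2 stuck-at-0: N0=0, N1=0, N2=0 [stuck-at-0], N3=1, N4=0, N5=1, N6=1, N7=1, N8=1 → 1 — eliminated
  N0 stuck-at-1: N0=1 [stuck-at-1], N1=0, N2=0, N3=1, N4=0, N5=1, N6=0, N7=0, N8=0 → 0 — matches
Only N0 stuck-at-1 reproduces the observed 0.

N0 stuck-at-1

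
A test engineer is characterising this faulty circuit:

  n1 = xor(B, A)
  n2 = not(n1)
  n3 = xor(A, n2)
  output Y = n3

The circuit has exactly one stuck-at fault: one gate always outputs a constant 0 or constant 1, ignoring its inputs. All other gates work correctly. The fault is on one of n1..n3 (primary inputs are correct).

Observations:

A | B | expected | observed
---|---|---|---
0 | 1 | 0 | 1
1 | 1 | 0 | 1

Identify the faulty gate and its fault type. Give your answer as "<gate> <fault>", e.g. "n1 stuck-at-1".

n3 stuck-at-1

Fault-free values for test 1 (A=0, B=1): n1=1, n2=0, n3=0, giving Y=0. Observed 1.
Test 1: faults giving observed 1 are {n1 stuck-at-0, n2 stuck-at-1, n3 stuck-at-1}.
Test 2 (A=1, B=1): fault-free n1=0, n2=1, n3=0 → 0; observed 1. Eliminates n1 stuck-at-0, n2 stuck-at-1.
Only n3 stuck-at-1 is consistent with every test.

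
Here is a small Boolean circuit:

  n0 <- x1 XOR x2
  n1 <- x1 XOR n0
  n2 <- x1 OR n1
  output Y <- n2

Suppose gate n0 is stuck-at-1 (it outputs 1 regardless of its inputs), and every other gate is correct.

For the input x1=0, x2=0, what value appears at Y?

Propagate with n0 forced: n0=1 [stuck-at-1], n1=1, n2=1.
So Y = 1. (Without the fault it would be 0.)

1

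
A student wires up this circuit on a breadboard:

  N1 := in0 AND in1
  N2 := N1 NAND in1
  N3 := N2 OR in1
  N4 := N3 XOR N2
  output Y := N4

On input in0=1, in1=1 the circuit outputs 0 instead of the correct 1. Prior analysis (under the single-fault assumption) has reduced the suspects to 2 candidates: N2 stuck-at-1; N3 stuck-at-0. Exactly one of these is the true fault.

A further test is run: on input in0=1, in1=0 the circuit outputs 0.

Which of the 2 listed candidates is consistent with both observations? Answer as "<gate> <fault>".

N2 stuck-at-1

Evaluate each candidate on input in0=1, in1=0:
  N2 stuck-at-1: N1=0, N2=1 [stuck-at-1], N3=1, N4=0 → 0 — matches
  N3 stuck-at-0: N1=0, N2=1, N3=0 [stuck-at-0], N4=1 → 1 — eliminated
Only N2 stuck-at-1 reproduces the observed 0.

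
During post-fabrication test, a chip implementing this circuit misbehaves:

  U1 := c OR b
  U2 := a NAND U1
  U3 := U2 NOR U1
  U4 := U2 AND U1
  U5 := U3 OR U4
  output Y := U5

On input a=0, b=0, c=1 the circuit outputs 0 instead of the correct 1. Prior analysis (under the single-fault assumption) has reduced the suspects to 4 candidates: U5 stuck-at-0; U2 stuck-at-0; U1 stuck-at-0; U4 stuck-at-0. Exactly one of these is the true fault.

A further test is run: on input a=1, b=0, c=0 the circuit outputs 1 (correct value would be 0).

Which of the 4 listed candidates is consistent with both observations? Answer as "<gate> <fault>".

Evaluate each candidate on input a=1, b=0, c=0:
  U5 stuck-at-0: U1=0, U2=1, U3=0, U4=0, U5=0 [stuck-at-0] → 0 — eliminated
  U2 stuck-at-0: U1=0, U2=0 [stuck-at-0], U3=1, U4=0, U5=1 → 1 — matches
  U1 stuck-at-0: U1=0 [stuck-at-0], U2=1, U3=0, U4=0, U5=0 → 0 — eliminated
  U4 stuck-at-0: U1=0, U2=1, U3=0, U4=0 [stuck-at-0], U5=0 → 0 — eliminated
Only U2 stuck-at-0 reproduces the observed 1.

U2 stuck-at-0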